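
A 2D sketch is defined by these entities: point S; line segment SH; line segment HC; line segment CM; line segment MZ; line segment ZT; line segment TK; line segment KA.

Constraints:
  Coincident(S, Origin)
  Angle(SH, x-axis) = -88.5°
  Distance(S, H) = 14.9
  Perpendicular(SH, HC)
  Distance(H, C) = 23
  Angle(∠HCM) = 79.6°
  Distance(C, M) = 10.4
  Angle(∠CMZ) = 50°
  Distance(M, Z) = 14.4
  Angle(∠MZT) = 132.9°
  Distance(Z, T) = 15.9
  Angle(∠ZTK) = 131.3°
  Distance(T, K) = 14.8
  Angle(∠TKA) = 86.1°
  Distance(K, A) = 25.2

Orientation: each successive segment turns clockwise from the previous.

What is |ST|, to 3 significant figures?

34.5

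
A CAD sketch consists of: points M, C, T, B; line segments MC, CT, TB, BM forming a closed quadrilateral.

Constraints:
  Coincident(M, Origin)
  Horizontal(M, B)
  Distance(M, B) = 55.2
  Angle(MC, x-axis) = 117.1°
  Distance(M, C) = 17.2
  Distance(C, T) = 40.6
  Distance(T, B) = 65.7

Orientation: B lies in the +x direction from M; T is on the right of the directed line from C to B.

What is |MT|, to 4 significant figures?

25.80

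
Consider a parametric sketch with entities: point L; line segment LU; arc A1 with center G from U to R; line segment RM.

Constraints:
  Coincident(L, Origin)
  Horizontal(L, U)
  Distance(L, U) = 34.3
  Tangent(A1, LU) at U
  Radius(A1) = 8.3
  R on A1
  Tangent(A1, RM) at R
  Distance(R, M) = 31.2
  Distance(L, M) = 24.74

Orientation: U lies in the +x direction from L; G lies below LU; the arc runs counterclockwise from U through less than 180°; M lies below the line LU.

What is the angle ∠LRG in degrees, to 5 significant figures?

138.61°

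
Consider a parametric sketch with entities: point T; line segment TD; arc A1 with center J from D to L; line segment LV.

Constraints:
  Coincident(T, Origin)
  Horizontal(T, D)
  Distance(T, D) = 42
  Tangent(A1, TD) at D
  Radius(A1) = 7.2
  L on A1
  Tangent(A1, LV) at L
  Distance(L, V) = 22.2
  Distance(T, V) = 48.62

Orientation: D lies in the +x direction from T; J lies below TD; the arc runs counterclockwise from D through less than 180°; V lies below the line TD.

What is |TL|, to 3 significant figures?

35.8

T is at the origin; T and D share the same y with |TD| = 42.0 and D on the +x side, so D = (42.0, 0.00). Since A1 is tangent to TD there, JD ⟂ TD, so J = D + (0, -7.2) = (42.0, -7.20). Since JL ⟂ LV (tangency), |JV| = √(7.2² + 22.2²) = 23.3 regardless of where L sits on A1. So V lies on both circle(T, 48.62) and circle(J, 23.3); the below-TD intersection is V = (38.1, -30.2). L is the foot of the tangent from V: L = (34.9, -8.24).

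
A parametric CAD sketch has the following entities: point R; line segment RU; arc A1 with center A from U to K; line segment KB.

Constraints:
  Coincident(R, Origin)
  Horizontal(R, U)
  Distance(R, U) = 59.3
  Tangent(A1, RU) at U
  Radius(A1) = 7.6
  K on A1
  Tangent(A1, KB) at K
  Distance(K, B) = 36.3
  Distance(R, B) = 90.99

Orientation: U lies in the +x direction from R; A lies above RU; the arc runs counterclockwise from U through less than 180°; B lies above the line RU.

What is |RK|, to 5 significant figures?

66.025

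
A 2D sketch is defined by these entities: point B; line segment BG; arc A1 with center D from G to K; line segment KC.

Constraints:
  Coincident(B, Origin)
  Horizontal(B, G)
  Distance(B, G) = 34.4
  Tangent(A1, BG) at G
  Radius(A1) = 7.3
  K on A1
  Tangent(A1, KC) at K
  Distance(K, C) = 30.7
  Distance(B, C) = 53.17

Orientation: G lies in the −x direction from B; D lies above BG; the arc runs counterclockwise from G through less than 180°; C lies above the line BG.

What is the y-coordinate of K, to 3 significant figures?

9.43

B is at the origin; B and G share the same y with |BG| = 34.4 and G on the −x side, so G = (-34.4, 0.00). Since A1 is tangent to BG there, DG ⟂ BG, so D = G + (0, 7.3) = (-34.4, 7.30). Since DK ⟂ KC (tangency), |DC| = √(7.3² + 30.7²) = 31.6 regardless of where K sits on A1. So C lies on both circle(B, 53.17) and circle(D, 31.6); the above-BG intersection is C = (-36.4, 38.8). K is the foot of the tangent from C: K = (-27.4, 9.43).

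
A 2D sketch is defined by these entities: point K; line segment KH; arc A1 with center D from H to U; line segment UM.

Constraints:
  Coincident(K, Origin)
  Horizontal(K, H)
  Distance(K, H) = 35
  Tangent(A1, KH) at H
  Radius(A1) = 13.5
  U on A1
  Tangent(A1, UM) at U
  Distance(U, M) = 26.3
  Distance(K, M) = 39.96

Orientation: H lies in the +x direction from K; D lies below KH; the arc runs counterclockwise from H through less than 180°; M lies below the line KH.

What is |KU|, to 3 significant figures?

24.3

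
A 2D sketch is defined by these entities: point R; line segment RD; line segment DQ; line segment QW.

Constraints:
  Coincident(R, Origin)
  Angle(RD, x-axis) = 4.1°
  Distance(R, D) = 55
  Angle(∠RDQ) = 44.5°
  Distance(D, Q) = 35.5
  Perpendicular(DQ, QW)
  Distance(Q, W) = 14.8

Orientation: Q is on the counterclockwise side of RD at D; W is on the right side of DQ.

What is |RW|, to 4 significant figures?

53.48

R is at the origin; RD runs at 4.1° with length 55.0, so D = 55.0·(cos 4.1°, sin 4.1°) = (54.86, 3.932). ∠RDQ = 44.5°, so DQ runs at 4.1° + (180° − 44.5°) = 139.6° from the x-axis; with |DQ| = 35.5, Q = D + 35.5·(cos 139.6°, sin 139.6°) = (27.82, 26.94). DQ ⟂ QW; with |QW| = 14.8 on the right of DQ, W = Q + 14.8·(0.6481, 0.7615) = (37.42, 38.21). Then |RW| = |W − R| = 53.48.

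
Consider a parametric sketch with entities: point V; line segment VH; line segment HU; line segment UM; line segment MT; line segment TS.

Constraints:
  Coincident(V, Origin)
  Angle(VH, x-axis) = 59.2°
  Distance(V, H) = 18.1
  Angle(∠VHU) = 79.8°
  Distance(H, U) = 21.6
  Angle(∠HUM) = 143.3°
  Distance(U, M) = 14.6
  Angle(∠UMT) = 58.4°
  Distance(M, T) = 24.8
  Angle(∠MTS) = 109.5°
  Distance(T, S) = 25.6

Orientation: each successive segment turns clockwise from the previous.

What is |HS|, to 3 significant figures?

6.74

V is at the origin; VH runs at 59.2° with length 18.1, so H = (9.27, 15.5). ∠VHU = 79.8° gives HU at -41.0° from the x-axis; with |HU| = 21.6, U = (25.6, 1.38). ∠HUM = 143.3° gives UM at -77.7° from the x-axis; with |UM| = 14.6, M = (28.7, -12.9). ∠UMT = 58.4° gives MT at 161° from the x-axis; with |MT| = 24.8, T = (5.27, -4.69). ∠MTS = 109.5° gives TS at 90.2° from the x-axis; with |TS| = 25.6, S = (5.18, 20.9). Then |HS| = |S − H| = 6.74.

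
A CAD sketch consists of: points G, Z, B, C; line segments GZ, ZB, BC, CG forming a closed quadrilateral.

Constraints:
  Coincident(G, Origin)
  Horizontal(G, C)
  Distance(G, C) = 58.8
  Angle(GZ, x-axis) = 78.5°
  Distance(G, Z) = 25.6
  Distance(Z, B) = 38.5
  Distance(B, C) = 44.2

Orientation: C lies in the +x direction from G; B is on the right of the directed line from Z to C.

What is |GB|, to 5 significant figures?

20.030

G is at the origin; GC is horizontal with |GC| = 58.8 and C in +x, so C = (58.8, 0). GZ runs at 78.5° with |GZ| = 25.6, so Z = (5.1038, 25.086). B is determined by |ZB| = 38.5 and |BC| = 44.2 together: it lies at the intersection of circle(Z, 38.5) and circle(C, 44.2). With |ZC| = 59.267, the foot of the radical line on ZC is 25.657 from Z and the perpendicular offset is √(38.5² − 25.657²) = 28.705. Taking the right-of-ZC solution: B = (16.199, -11.781).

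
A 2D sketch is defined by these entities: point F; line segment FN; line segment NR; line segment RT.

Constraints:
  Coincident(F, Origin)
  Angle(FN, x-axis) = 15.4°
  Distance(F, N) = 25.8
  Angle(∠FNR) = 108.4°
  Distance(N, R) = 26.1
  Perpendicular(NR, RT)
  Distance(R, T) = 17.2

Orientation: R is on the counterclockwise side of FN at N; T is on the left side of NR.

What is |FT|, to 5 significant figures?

35.009

F is at the origin; FN runs at 15.4° with length 25.8, so N = 25.8·(cos 15.4°, sin 15.4°) = (24.874, 6.8513). ∠FNR = 108.4°, so NR runs at 15.4° + (180° − 108.4°) = 87.000° from the x-axis; with |NR| = 26.1, R = N + 26.1·(cos 87.000°, sin 87.000°) = (26.240, 32.916). The perpendicularity gives RT at right angles to NR; with |RT| = 17.2 on the left of NR, T = R + 17.2·(-0.99863, 0.052336) = (9.0632, 33.816). Then |FT| = |T − F| = 35.009.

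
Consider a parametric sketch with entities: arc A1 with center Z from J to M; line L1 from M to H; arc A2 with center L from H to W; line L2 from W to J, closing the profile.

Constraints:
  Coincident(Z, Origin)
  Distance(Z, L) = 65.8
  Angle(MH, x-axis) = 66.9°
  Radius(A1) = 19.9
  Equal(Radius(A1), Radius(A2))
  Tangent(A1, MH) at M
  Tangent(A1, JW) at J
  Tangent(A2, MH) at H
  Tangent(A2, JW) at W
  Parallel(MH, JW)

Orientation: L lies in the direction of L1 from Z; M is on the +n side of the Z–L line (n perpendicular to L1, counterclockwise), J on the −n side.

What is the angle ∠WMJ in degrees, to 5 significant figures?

58.832°

Tangency of A1 to both parallel lines with radius 19.9 puts M and J at Z ± 19.9·n: M = (-18.304, 7.8075), J = (18.304, -7.8075). Equal radii place H and W the same way about L: H = L + 19.9·n = (7.5113, 68.332), W = L − 19.9·n = (44.120, 52.717). Then cos ∠WMJ = MW·MJ / (|MW||MJ|), giving 58.832°.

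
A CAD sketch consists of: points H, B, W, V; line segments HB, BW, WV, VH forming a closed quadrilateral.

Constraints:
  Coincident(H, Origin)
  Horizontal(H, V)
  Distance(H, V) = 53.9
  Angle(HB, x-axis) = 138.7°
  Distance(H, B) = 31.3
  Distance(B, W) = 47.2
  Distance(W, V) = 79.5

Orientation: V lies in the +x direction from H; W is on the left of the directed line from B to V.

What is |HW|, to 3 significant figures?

60.3

Checks: |BW| = 47.20 ✓; |WV| = 79.50 ✓.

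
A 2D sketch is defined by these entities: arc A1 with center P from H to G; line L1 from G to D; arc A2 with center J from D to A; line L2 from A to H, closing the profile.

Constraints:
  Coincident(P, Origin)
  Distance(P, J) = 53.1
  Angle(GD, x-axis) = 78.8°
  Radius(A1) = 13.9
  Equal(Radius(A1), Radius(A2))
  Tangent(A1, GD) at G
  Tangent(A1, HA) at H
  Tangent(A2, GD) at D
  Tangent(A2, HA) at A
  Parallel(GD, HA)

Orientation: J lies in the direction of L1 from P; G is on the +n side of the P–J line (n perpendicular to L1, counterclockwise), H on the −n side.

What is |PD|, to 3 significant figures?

54.9

Tangency of A1 to both parallel lines with radius 13.9 puts G and H at P ± 13.9·n: G = (-13.6, 2.70), H = (13.6, -2.70). Equal radii place D and A the same way about J: D = J + 13.9·n = (-3.32, 54.8), A = J − 13.9·n = (23.9, 49.4). Then |PD| = |D − P| = 54.9.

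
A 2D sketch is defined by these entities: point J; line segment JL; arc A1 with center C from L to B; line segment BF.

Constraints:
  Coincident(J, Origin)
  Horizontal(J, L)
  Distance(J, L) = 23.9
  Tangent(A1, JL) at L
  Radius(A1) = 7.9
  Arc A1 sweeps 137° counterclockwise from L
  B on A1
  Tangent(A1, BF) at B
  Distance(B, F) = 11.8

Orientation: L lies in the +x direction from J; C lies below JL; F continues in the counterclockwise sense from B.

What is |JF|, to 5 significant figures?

34.766

J is at the origin; JL is horizontal with |JL| = 23.9 and L on the +x side, so L = (23.900, 0.0000). Tangency of A1 to JL means the radius CL is perpendicular to JL, so C = L + (0, -7.9) = (23.900, -7.9000). On A1, L sits at bearing 90° from C; a 137° counterclockwise sweep puts B at bearing 227°, so B = C + 7.9·(cos 227°, sin 227°) = (18.512, -13.678). Since A1 is tangent to BF there, CB ⟂ BF, so BF runs along (−sin 227°, cos 227°); with |BF| = 11.8, F = (27.142, -21.725). Then |JF| = |F − J| = 34.766.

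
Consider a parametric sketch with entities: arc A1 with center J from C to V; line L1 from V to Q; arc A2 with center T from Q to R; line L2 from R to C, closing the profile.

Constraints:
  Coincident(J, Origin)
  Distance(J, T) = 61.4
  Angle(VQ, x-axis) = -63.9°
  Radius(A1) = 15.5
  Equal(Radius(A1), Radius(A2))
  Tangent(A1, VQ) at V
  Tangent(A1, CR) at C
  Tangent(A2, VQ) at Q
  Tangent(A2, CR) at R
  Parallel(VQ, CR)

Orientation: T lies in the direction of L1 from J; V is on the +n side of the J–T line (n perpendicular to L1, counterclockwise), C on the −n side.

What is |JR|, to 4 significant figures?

63.33

Tangency of A1 to both parallel lines with radius 15.5 puts V and C at J ± 15.5·n: V = (13.92, 6.819), C = (-13.92, -6.819). Equal radii place Q and R the same way about T: Q = T + 15.5·n = (40.93, -48.32), R = T − 15.5·n = (13.09, -61.96). Then |JR| = |R − J| = 63.33.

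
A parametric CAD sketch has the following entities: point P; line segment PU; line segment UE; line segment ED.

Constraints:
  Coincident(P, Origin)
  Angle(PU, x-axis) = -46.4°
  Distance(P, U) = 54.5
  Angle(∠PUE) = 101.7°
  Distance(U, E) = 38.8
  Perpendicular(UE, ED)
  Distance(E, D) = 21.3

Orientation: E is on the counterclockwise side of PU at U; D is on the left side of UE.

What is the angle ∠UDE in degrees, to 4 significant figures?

61.23°

P is at the origin; PU runs at -46.4° with length 54.5, so U = 54.5·(cos -46.4°, sin -46.4°) = (37.58, -39.47). ∠PUE = 101.7°, so UE runs at -46.4° + (180° − 101.7°) = 31.90° from the x-axis; with |UE| = 38.8, E = U + 38.8·(cos 31.90°, sin 31.90°) = (70.52, -18.96). UE ⟂ ED; with |ED| = 21.3 on the left of UE, D = E + 21.3·(-0.5284, 0.8490) = (59.27, -0.8809). Then cos ∠UDE = DU·DE / (|DU||DE|), giving 61.23°.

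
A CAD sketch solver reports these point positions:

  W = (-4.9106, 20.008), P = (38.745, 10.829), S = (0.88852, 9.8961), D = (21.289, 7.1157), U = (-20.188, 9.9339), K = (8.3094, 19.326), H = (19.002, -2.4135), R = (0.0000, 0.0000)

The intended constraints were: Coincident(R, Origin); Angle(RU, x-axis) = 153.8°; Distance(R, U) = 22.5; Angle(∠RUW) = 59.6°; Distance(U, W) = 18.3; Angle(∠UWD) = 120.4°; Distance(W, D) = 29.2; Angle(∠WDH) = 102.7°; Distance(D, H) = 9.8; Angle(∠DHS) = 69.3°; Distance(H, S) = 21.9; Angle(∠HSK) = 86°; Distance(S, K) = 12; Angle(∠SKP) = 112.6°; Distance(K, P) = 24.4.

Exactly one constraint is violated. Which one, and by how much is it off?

Distance(K, P) = 24.4 — off by 7.20.

R = (0.00, 0.00) ✓; RU at 153.8° ✓; |RU| = 22.50 ✓; ∠RUW = 59.60° ✓; |UW| = 18.30 ✓; ∠UWD = 120.4° ✓; |WD| = 29.20 ✓; ∠WDH = 102.7° ✓; |DH| = 9.800 ✓; ∠DHS = 69.30° ✓; |HS| = 21.90 ✓; ∠HSK = 86.00° ✓; |SK| = 12.00 ✓; ∠SKP = 112.6° ✓; |KP| = 31.60 ✗.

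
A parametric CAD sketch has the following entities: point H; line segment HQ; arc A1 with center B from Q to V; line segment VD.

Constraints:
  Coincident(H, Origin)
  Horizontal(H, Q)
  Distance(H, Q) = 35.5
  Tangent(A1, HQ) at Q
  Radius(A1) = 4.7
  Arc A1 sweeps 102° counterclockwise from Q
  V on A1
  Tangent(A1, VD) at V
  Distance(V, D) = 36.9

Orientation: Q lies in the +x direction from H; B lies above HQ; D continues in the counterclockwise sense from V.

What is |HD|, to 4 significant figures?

52.88

H is at the origin; H and Q share the same y with |HQ| = 35.5 and Q on the +x side, so Q = (35.50, 0.000). The tangent condition forces BQ to be normal to HQ, so B = Q + (0, 4.7) = (35.50, 4.700). On A1, Q sits at bearing -90° from B; a 102° counterclockwise sweep puts V at bearing 12°, so V = B + 4.7·(cos 12°, sin 12°) = (40.10, 5.677). The tangent condition forces BV to be normal to VD, so VD runs along (−sin 12°, cos 12°); with |VD| = 36.9, D = (32.43, 41.77). Then |HD| = |D − H| = 52.88.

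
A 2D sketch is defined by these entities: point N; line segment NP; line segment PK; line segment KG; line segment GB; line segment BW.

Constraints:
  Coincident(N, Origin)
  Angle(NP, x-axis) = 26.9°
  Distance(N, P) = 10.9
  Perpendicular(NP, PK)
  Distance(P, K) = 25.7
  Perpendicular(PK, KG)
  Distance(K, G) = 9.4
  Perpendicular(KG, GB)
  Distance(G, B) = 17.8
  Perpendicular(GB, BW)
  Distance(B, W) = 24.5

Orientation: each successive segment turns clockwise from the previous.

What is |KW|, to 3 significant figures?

23.3

N is at the origin; NP runs at 26.9° with length 10.9, so P = (9.72, 4.93). The perpendicularity gives PK at right angles to NP, so PK runs at -63.1°; with |PK| = 25.7, K = (21.3, -18.0). PK ⟂ KG, so KG runs at -153°; with |KG| = 9.4, G = (13.0, -22.2). KG ⟂ GB, so GB runs at 117°; with |GB| = 17.8, B = (4.91, -6.37). GB is perpendicular to BW, so BW runs at 26.9°; with |BW| = 24.5, W = (26.8, 4.72). Then |KW| = |W − K| = 23.3.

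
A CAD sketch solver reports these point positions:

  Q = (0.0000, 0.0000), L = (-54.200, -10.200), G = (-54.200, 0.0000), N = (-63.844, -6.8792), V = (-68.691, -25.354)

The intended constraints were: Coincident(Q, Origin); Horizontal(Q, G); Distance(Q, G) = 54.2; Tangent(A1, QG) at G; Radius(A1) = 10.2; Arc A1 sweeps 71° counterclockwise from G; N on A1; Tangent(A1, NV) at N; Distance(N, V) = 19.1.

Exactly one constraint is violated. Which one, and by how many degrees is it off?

Tangent(A1, NV) at N — off by 4.30°.

Q = (0.00, 0.00) ✓; Q.y = 0.00, G.y = 0.00 ✓; |QG| = 54.20 ✓; ∠(LG, GQ) = 90.00° ✓; |LG| = 10.20 ✓; bearing(L→N) − bearing(L→G) = 71.00° ✓; |LN| = 10.20 ✓; ∠(LN, NV) = 85.70° ✗; |NV| = 19.10 ✓.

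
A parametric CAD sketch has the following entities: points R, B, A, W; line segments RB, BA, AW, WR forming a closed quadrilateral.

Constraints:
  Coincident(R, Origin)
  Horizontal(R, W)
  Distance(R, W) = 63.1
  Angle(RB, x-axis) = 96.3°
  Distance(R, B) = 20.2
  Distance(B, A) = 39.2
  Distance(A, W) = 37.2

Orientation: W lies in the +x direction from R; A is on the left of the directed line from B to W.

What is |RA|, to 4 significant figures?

44.86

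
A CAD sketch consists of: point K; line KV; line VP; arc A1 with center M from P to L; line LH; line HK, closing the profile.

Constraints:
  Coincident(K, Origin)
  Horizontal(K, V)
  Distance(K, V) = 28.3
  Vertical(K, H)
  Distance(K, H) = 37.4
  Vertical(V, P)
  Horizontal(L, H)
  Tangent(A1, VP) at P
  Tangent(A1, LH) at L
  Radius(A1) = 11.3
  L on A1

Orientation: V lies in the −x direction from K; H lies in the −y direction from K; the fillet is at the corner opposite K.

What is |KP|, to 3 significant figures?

38.5

K is at the origin; KV is horizontal with |KV| = 28.3 and V on the −x side, so V = (-28.3, 0.00). KH is vertical with |KH| = 37.4 and H on the −y side, so H = (0.00, -37.4). The virtual corner opposite K is at (-28.3, -37.4). The tangent condition forces MP to be normal to VP and since A1 is tangent to LH there, ML ⟂ LH, with radius 11.3, so the center M sits 11.3 in from both sides at M = (-17.0, -26.1). That places the tangent points at P = (-28.3, -26.1) on VP and L = (-17.0, -37.4) on LH. Then |KP| = |P − K| = 38.5.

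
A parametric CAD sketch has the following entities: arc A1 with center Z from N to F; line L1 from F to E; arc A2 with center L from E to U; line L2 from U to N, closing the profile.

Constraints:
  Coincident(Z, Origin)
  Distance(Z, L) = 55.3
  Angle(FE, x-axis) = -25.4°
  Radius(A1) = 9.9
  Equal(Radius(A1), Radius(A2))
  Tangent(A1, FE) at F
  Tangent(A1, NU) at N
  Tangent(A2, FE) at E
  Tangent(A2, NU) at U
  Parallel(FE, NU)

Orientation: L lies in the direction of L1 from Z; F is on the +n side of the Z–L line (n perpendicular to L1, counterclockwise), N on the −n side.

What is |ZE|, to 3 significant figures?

56.2

The slot axis is L1's direction at -25.4°, so u = (cos -25.4°, sin -25.4°) = (0.903, -0.429) and n = (−sin -25.4°, cos -25.4°) = (0.429, 0.903). Z is at the origin and L lies 55.3 along u from Z, so L = 55.3·u = (50.0, -23.7). Tangency of A1 to both parallel lines with radius 9.9 puts F and N at Z ± 9.9·n: F = (4.25, 8.94), N = (-4.25, -8.94). Equal radii place E and U the same way about L: E = L + 9.9·n = (54.2, -14.8), U = L − 9.9·n = (45.7, -32.7). Then |ZE| = |E − Z| = 56.2.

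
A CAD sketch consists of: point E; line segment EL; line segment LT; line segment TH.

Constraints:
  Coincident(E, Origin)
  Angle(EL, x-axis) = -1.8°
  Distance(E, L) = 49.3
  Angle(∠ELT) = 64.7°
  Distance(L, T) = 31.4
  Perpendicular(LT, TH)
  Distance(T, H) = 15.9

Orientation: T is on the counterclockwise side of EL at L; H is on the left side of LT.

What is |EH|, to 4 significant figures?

30.48

E is at the origin; EL runs at -1.8° with length 49.3, so L = 49.3·(cos -1.8°, sin -1.8°) = (49.28, -1.549). ∠ELT = 64.7°, so LT runs at -1.8° + (180° − 64.7°) = 113.5° from the x-axis; with |LT| = 31.4, T = L + 31.4·(cos 113.5°, sin 113.5°) = (36.75, 27.25). The perpendicularity gives TH at right angles to LT; with |TH| = 15.9 on the left of LT, H = T + 15.9·(-0.9171, -0.3987) = (22.17, 20.91). Then |EH| = |H − E| = 30.48.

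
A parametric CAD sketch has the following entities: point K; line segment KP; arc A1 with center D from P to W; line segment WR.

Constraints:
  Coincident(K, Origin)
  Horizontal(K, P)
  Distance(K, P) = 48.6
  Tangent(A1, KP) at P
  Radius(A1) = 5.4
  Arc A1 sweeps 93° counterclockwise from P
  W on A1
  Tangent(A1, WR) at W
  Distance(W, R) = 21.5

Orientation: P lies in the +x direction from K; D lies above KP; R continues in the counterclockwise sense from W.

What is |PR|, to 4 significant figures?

27.49

K is at the origin; KP is horizontal with |KP| = 48.6 and P on the +x side, so P = (48.60, 0.000). Since A1 is tangent to KP there, DP ⟂ KP, so D = P + (0, 5.4) = (48.60, 5.400). On A1, P sits at bearing -90° from D; a 93° counterclockwise sweep puts W at bearing 3°, so W = D + 5.4·(cos 3°, sin 3°) = (53.99, 5.683). Tangency of A1 to WR means the radius DW is perpendicular to WR, so WR runs along (−sin 3°, cos 3°); with |WR| = 21.5, R = (52.87, 27.15). Then |PR| = |R − P| = 27.49.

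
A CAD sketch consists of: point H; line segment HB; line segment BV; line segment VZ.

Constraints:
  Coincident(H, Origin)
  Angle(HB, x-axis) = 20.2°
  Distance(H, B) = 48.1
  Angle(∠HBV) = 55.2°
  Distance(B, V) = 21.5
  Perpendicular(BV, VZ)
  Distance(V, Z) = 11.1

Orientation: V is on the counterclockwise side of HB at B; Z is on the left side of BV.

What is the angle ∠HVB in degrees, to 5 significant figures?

98.569°

H is at the origin; HB runs at 20.2° with length 48.1, so B = 48.1·(cos 20.2°, sin 20.2°) = (45.142, 16.609). ∠HBV = 55.2°, so BV runs at 20.2° + (180° − 55.2°) = 145.00° from the x-axis; with |BV| = 21.5, V = B + 21.5·(cos 145.00°, sin 145.00°) = (27.530, 28.941). Then cos ∠HVB = VH·VB / (|VH||VB|), giving 98.569°.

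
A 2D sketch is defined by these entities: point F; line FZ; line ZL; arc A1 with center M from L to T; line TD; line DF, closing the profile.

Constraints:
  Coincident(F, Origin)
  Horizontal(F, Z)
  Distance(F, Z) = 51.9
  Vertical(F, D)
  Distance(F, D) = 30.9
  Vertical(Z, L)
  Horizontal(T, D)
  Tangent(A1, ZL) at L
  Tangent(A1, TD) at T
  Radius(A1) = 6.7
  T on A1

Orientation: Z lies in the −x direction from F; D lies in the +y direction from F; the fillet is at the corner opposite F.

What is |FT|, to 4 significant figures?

54.75

F is at the origin; F and Z share the same y with |FZ| = 51.9 and Z on the −x side, so Z = (-51.90, 0.000). F and D share the same x with |FD| = 30.9 and D on the +y side, so D = (0.000, 30.90). The virtual corner opposite F is at (-51.90, 30.90). Tangency of A1 to ZL means the radius ML is perpendicular to ZL and since A1 is tangent to TD there, MT ⟂ TD, with radius 6.7, so the center M sits 6.7 in from both sides at M = (-45.20, 24.20). That places the tangent points at L = (-51.90, 24.20) on ZL and T = (-45.20, 30.90) on TD. Then |FT| = |T − F| = 54.75.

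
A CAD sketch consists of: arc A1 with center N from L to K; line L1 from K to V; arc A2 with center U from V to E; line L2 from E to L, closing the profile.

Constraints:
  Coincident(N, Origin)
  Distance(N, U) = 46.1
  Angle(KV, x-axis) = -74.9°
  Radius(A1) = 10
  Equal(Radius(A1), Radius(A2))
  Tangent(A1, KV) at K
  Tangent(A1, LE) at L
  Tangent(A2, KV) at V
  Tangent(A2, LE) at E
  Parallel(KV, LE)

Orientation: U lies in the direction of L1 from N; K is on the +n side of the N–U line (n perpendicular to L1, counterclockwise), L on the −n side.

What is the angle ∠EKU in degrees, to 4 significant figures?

11.21°

The slot axis is L1's direction at -74.9°, so u = (cos -74.9°, sin -74.9°) = (0.2605, -0.9655) and n = (−sin -74.9°, cos -74.9°) = (0.9655, 0.2605). N is at the origin and U lies 46.1 along u from N, so U = 46.1·u = (12.01, -44.51). Tangency of A1 to both parallel lines with radius 10.0 puts K and L at N ± 10.0·n: K = (9.655, 2.605), L = (-9.655, -2.605). Equal radii place V and E the same way about U: V = U + 10.0·n = (21.66, -41.90), E = U − 10.0·n = (2.355, -47.11). Then cos ∠EKU = KE·KU / (|KE||KU|), giving 11.21°.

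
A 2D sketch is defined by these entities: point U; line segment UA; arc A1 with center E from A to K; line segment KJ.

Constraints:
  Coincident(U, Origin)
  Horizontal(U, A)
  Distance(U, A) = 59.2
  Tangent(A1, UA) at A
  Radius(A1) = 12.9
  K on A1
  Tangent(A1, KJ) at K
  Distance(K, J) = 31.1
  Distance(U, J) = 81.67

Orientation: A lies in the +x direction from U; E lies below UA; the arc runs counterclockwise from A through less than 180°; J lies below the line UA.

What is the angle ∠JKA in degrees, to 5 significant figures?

116.28°

Checks: |EK| = 12.90 ✓; ∠(EK, KJ) = 90.00° ✓; |KJ| = 31.10 ✓; |UJ| = 81.67 ✓.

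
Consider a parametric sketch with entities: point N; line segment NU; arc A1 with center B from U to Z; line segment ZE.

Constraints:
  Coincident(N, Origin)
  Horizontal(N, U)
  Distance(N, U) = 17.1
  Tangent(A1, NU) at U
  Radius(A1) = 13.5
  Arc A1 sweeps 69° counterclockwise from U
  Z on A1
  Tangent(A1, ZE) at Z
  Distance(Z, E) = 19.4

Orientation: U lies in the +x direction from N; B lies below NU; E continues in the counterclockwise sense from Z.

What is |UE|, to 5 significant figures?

33.155

N is at the origin; NU is horizontal with |NU| = 17.1 and U on the +x side, so U = (17.100, 0.0000). Tangency of A1 to NU means the radius BU is perpendicular to NU, so B = U + (0, -13.5) = (17.100, -13.500). On A1, U sits at bearing 90° from B; a 69° counterclockwise sweep puts Z at bearing 159°, so Z = B + 13.5·(cos 159°, sin 159°) = (4.4967, -8.6620). Tangency of A1 to ZE means the radius BZ is perpendicular to ZE, so ZE runs along (−sin 159°, cos 159°); with |ZE| = 19.4, E = (-2.4557, -26.773). Then |UE| = |E − U| = 33.155.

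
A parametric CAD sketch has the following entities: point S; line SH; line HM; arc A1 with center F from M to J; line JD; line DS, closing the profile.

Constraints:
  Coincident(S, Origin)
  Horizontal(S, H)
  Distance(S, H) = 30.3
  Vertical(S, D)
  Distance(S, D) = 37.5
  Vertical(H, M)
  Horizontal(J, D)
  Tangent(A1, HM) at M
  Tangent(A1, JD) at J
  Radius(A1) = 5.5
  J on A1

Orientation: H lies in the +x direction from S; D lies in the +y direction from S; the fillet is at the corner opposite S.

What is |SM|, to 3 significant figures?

44.1

The virtual corner opposite S is at (30.3, 37.5). The tangent condition forces FM to be normal to HM and A1 meets JD tangentially, so FJ is at right angles to JD, with radius 5.5, so the center F sits 5.5 in from both sides at F = (24.8, 32.0). That places the tangent points at M = (30.3, 32.0) on HM and J = (24.8, 37.5) on JD. Then |SM| = |M − S| = 44.1.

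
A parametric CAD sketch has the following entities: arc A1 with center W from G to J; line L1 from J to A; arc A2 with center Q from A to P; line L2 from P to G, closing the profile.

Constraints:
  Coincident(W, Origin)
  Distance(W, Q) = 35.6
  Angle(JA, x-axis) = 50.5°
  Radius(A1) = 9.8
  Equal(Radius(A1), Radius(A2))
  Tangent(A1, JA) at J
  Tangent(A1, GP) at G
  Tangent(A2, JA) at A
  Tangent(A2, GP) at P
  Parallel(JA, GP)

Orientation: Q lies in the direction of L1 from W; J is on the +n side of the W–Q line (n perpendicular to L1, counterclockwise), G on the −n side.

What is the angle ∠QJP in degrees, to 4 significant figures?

13.44°

Tangency of A1 to both parallel lines with radius 9.8 puts J and G at W ± 9.8·n: J = (-7.562, 6.234), G = (7.562, -6.234). Equal radii place A and P the same way about Q: A = Q + 9.8·n = (15.08, 33.70), P = Q − 9.8·n = (30.21, 21.24). Then cos ∠QJP = JQ·JP / (|JQ||JP|), giving 13.44°.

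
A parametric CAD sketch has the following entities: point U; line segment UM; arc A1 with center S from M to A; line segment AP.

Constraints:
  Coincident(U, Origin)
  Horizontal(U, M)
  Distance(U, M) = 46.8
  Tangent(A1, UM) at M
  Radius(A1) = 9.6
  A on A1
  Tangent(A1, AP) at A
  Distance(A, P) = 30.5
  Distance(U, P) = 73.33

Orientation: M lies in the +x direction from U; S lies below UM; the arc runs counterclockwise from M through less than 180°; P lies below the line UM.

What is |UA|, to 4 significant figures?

43.80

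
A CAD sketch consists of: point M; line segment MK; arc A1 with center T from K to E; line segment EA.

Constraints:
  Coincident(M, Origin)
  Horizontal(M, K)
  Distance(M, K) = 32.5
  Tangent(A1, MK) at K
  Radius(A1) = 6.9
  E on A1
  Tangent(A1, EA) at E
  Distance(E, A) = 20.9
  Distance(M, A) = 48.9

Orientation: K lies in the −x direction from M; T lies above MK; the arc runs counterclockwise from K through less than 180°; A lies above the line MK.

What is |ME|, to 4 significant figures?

29.44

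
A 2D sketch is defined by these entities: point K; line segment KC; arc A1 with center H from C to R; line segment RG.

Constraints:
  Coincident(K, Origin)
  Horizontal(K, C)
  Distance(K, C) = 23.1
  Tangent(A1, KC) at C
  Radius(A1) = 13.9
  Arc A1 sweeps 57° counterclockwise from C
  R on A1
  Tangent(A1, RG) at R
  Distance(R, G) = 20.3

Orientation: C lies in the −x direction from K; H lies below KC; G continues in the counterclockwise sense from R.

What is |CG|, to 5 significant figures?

32.578

K is at the origin; K and C share the same y with |KC| = 23.1 and C on the −x side, so C = (-23.100, 0.0000). A1 meets KC tangentially, so HC is at right angles to KC, so H = C + (0, -13.9) = (-23.100, -13.900). On A1, C sits at bearing 90° from H; a 57° counterclockwise sweep puts R at bearing 147°, so R = H + 13.9·(cos 147°, sin 147°) = (-34.758, -6.3295). Tangency of A1 to RG means the radius HR is perpendicular to RG, so RG runs along (−sin 147°, cos 147°); with |RG| = 20.3, G = (-45.814, -23.355). Then |CG| = |G − C| = 32.578.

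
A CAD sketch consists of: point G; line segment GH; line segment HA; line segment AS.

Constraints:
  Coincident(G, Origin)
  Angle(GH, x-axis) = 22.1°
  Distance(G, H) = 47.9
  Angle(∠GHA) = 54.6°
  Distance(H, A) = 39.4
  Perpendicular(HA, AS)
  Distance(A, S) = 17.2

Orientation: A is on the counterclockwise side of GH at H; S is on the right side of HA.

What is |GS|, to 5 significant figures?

57.439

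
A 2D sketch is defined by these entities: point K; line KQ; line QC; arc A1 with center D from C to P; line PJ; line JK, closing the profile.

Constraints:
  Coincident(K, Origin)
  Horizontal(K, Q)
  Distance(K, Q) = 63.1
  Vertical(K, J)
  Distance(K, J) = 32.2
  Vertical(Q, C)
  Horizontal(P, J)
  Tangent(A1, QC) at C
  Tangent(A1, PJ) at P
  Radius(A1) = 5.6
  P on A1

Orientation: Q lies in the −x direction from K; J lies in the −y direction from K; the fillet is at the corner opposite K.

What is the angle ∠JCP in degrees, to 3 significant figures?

39.9°

K is at the origin; K and Q share the same y with |KQ| = 63.1 and Q on the −x side, so Q = (-63.1, 0.00). KJ is vertical with |KJ| = 32.2 and J on the −y side, so J = (0.00, -32.2). The virtual corner opposite K is at (-63.1, -32.2). Since A1 is tangent to QC there, DC ⟂ QC and tangency of A1 to PJ means the radius DP is perpendicular to PJ, with radius 5.6, so the center D sits 5.6 in from both sides at D = (-57.5, -26.6). That places the tangent points at C = (-63.1, -26.6) on QC and P = (-57.5, -32.2) on PJ. Then cos ∠JCP = CJ·CP / (|CJ||CP|), giving 39.9°.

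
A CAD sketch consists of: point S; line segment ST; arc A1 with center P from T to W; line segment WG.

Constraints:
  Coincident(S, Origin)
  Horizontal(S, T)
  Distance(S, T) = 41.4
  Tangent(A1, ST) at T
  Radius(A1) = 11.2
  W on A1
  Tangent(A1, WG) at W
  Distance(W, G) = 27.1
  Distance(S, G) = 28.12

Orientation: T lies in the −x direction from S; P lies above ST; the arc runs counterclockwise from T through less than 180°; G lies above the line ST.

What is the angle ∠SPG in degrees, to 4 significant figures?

40.64°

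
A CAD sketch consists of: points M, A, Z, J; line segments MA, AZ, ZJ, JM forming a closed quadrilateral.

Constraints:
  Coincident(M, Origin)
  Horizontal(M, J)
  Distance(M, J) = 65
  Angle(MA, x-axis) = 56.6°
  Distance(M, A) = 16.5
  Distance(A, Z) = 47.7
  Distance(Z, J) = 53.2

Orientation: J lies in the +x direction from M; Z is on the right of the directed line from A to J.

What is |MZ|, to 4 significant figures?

39.12

M is at the origin; M and J share the same y with |MJ| = 65.0 and J in +x, so J = (65.0, 0). MA runs at 56.6° with |MA| = 16.5, so A = (9.083, 13.77). Z is determined by |AZ| = 47.7 and |ZJ| = 53.2 together: it lies at the intersection of circle(A, 47.7) and circle(J, 53.2). With |AJ| = 57.59, the foot of the radical line on AJ is 23.98 from A and the perpendicular offset is √(47.7² − 23.98²) = 41.24. Taking the right-of-AJ solution: Z = (22.50, -32.00).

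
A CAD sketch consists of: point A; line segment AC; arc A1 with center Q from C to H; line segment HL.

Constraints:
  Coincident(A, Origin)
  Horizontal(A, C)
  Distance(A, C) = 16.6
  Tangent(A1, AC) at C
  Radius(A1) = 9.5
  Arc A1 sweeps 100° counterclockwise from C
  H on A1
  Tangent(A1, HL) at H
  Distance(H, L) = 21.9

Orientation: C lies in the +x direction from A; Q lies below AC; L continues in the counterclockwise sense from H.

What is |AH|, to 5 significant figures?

13.296

The tangent condition forces QC to be normal to AC, so Q = C + (0, -9.5) = (16.600, -9.5000). On A1, C sits at bearing 90° from Q; a 100° counterclockwise sweep puts H at bearing 190°, so H = Q + 9.5·(cos 190°, sin 190°) = (7.2443, -11.150). Then |AH| = |H − A| = 13.296.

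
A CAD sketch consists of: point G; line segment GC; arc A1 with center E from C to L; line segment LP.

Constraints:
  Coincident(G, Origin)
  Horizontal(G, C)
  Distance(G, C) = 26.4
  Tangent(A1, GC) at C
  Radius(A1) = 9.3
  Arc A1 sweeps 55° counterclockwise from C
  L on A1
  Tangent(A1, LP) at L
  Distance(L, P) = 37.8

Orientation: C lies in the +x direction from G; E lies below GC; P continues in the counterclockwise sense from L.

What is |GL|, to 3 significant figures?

19.2

G is at the origin; GC is horizontal with |GC| = 26.4 and C on the +x side, so C = (26.4, 0.00). Since A1 is tangent to GC there, EC ⟂ GC, so E = C + (0, -9.3) = (26.4, -9.30). On A1, C sits at bearing 90° from E; a 55° counterclockwise sweep puts L at bearing 145°, so L = E + 9.3·(cos 145°, sin 145°) = (18.8, -3.97). Then |GL| = |L − G| = 19.2.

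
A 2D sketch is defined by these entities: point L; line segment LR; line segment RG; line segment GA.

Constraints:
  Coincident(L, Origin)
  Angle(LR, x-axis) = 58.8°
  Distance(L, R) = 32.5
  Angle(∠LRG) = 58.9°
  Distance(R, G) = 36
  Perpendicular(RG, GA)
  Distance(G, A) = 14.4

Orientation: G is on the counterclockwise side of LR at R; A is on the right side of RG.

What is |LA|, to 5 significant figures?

46.394

L is at the origin; LR runs at 58.8° with length 32.5, so R = 32.5·(cos 58.8°, sin 58.8°) = (16.836, 27.799). ∠LRG = 58.9°, so RG runs at 58.8° + (180° − 58.9°) = 179.90° from the x-axis; with |RG| = 36.0, G = R + 36.0·(cos 179.90°, sin 179.90°) = (-19.164, 27.862). RG is perpendicular to GA; with |GA| = 14.4 on the right of RG, A = G + 14.4·(0.0017453, 1.0000) = (-19.139, 42.262). Then |LA| = |A − L| = 46.394.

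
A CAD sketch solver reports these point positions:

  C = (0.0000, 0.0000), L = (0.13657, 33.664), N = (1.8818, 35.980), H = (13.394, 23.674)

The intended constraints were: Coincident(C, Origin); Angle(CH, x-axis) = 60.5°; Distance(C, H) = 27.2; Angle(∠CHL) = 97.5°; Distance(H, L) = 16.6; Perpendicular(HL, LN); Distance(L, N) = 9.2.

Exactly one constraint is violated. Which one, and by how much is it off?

Distance(L, N) = 9.2 — off by 6.30.

C = (0.00, 0.00) ✓; CH at 60.50° ✓; |CH| = 27.20 ✓; ∠CHL = 97.50° ✓; |HL| = 16.60 ✓; ∠(HL, LN) = 90.00° ✓; |LN| = 2.900 ✗.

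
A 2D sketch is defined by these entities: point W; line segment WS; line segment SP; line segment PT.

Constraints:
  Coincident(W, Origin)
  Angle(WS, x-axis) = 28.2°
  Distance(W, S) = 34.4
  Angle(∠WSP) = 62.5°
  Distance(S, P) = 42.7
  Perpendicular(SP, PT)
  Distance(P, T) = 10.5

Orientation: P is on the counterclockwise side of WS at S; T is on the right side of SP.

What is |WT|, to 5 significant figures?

49.002

∠WSP = 62.5°, so SP runs at 28.2° + (180° − 62.5°) = 145.70° from the x-axis; with |SP| = 42.7, P = S + 42.7·(cos 145.70°, sin 145.70°) = (-4.9576, 40.318). SP ⟂ PT; with |PT| = 10.5 on the right of SP, T = P + 10.5·(0.56353, 0.82610) = (0.95947, 48.992). Then |WT| = |T − W| = 49.002.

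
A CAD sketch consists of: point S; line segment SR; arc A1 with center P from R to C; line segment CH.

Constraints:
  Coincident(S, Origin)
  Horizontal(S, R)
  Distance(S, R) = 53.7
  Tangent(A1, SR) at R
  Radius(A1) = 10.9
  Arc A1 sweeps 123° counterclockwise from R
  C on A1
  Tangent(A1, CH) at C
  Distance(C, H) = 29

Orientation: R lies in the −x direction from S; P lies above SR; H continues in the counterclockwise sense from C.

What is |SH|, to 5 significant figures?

73.051

S is at the origin; S and R share the same y with |SR| = 53.7 and R on the −x side, so R = (-53.700, 0.0000). Tangency of A1 to SR means the radius PR is perpendicular to SR, so P = R + (0, 10.9) = (-53.700, 10.900). On A1, R sits at bearing -90° from P; a 123° counterclockwise sweep puts C at bearing 33°, so C = P + 10.9·(cos 33°, sin 33°) = (-44.558, 16.837). A1 meets CH tangentially, so PC is at right angles to CH, so CH runs along (−sin 33°, cos 33°); with |CH| = 29.0, H = (-60.353, 41.158). Then |SH| = |H − S| = 73.051.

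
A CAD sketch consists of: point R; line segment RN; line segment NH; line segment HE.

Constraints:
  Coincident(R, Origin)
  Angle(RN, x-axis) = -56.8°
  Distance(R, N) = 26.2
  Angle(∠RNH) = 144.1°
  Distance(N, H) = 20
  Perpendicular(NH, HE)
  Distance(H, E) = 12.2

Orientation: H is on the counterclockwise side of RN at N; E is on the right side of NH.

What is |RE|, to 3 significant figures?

49.6

∠RNH = 144.1°, so NH runs at -56.8° + (180° − 144.1°) = -20.9° from the x-axis; with |NH| = 20.0, H = N + 20.0·(cos -20.9°, sin -20.9°) = (33.0, -29.1). NH ⟂ HE; with |HE| = 12.2 on the right of NH, E = H + 12.2·(-0.357, -0.934) = (28.7, -40.5). Then |RE| = |E − R| = 49.6.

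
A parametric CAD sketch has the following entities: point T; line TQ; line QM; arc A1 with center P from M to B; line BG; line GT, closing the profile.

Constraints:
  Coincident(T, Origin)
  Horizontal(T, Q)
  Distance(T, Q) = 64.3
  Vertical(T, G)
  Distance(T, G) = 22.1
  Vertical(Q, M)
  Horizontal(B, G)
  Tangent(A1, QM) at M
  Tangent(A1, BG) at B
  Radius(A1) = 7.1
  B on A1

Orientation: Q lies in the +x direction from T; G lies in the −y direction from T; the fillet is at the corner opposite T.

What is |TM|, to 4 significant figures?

66.03

T is at the origin; TQ is horizontal with |TQ| = 64.3 and Q on the +x side, so Q = (64.30, 0.000). TG is vertical with |TG| = 22.1 and G on the −y side, so G = (0.000, -22.10). The virtual corner opposite T is at (64.30, -22.10). Since A1 is tangent to QM there, PM ⟂ QM and since A1 is tangent to BG there, PB ⟂ BG, with radius 7.1, so the center P sits 7.1 in from both sides at P = (57.20, -15.00). That places the tangent points at M = (64.30, -15.00) on QM and B = (57.20, -22.10) on BG. Then |TM| = |M − T| = 66.03.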